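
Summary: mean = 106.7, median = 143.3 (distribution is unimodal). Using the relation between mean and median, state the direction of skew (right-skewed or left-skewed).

left-skewed

mean − median = 106.7 − 143.3 = -36.6
mean < median ⇒ the longer tail is on the left ⇒ left-skewed (negatively skewed).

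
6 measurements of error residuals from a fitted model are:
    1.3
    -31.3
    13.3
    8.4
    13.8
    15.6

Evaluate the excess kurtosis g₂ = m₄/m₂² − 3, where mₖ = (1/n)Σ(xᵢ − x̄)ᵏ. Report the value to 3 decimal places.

0.595

x̄ = 3.5167
Σ(xᵢ − x̄)² = 1588.4283 ⇒ m₂ = 264.73806
Σ(xᵢ − x̄)⁴ = 1511683.8732 ⇒ m₄ = 251947.31220
m₂² = 70086.23806
g₂ = m₄/m₂² − 3 = 3.59482 − 3 ≈ 0.595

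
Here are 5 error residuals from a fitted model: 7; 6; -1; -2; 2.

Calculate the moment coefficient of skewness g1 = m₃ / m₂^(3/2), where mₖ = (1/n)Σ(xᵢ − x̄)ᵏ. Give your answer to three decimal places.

0.083

x̄ = (7 + 6 - 1 - 2 + 2) / 5 = 2.4000
deviations (xᵢ − x̄): 4.6000, 3.6000, -3.4000, -4.4000, -0.4000
Σ(xᵢ − x̄)² = 65.2000 ⇒ m₂ = 65.2000/5 = 13.04000
Σ(xᵢ − x̄)³ = 19.4400 ⇒ m₃ = 19.4400/5 = 3.88800
m₂^(3/2) = 13.04000^(1.5) = 47.08867
g1 = m₃ / m₂^(3/2) = 3.88800 / 47.08867 ≈ 0.083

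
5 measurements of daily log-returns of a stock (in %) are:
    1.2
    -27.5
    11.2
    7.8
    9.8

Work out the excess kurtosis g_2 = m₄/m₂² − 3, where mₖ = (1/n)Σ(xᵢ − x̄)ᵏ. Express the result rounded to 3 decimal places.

-0.043

x̄ = 0.5000
Σ(xᵢ − x̄)² = 1038.7600 ⇒ m₂ = 207.75200
Σ(xᵢ − x̄)⁴ = 638084.5444 ⇒ m₄ = 127616.90888
m₂² = 43160.89350
g_2 = m₄/m₂² − 3 = 2.95677 − 3 ≈ -0.043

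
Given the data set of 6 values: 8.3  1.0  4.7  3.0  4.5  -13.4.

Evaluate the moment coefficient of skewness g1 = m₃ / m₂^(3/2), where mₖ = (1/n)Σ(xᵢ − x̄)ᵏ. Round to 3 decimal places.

x̄ = (8.3 + 1.0 + 4.7 + 3.0 + 4.5 - 13.4) / 6 = 1.3500
deviations (xᵢ − x̄): 6.9500, -0.3500, 3.3500, 1.6500, 3.1500, -14.7500
Σ(xᵢ − x̄)² = 289.8550 ⇒ m₂ = 289.8550/6 = 48.30917
Σ(xᵢ − x̄)³ = -2800.0440 ⇒ m₃ = -2800.0440/6 = -466.67400
m₂^(3/2) = 48.30917^(1.5) = 335.77188
g1 = m₃ / m₂^(3/2) = -466.67400 / 335.77188 ≈ -1.390

-1.390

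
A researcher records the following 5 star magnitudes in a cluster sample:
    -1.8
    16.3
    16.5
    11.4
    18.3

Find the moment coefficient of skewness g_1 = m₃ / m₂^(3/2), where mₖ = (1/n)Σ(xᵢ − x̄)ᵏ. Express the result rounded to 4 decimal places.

x̄ = (-1.8 + 16.3 + 16.5 + 11.4 + 18.3) / 5 = 12.1400
deviations (xᵢ − x̄): -13.9400, 4.1600, 4.3600, -0.7400, 6.1600
Σ(xᵢ − x̄)² = 269.1320 ⇒ m₂ = 269.1320/5 = 53.82640
Σ(xᵢ − x̄)³ = -2320.6582 ⇒ m₃ = -2320.6582/5 = -464.13163
m₂^(3/2) = 53.82640^(1.5) = 394.90534
g_1 = m₃ / m₂^(3/2) = -464.13163 / 394.90534 ≈ -1.1753

-1.1753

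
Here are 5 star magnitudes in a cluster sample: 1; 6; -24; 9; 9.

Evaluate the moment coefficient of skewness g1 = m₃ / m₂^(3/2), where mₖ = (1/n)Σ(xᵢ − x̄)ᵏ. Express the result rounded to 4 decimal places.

-1.3078

x̄ = (1 + 6 - 24 + 9 + 9) / 5 = 0.2000
deviations (xᵢ − x̄): 0.8000, 5.8000, -24.2000, 8.8000, 8.8000
Σ(xᵢ − x̄)² = 774.8000 ⇒ m₂ = 774.8000/5 = 154.96000
Σ(xᵢ − x̄)³ = -12613.9200 ⇒ m₃ = -12613.9200/5 = -2522.78400
m₂^(3/2) = 154.96000^(1.5) = 1928.98749
g1 = m₃ / m₂^(3/2) = -2522.78400 / 1928.98749 ≈ -1.3078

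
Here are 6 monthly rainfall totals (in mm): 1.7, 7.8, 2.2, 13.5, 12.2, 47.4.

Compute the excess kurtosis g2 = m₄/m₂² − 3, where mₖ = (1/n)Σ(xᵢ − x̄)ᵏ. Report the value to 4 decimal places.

x̄ = 14.1333
Σ(xᵢ − x̄)² = 1447.9133 ⇒ m₂ = 241.31889
Σ(xᵢ − x̄)⁴ = 1270520.3881 ⇒ m₄ = 211753.39802
m₂² = 58234.80613
g2 = m₄/m₂² − 3 = 3.63620 − 3 ≈ 0.6362

0.6362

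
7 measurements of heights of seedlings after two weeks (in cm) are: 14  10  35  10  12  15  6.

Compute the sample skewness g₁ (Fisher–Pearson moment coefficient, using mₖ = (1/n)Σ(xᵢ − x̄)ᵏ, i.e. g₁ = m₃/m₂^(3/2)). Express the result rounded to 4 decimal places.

1.6221

x̄ = (14 + 10 + 35 + 10 + 12 + 15 + 6) / 7 = 14.5714
deviations (xᵢ − x̄): -0.5714, -4.5714, 20.4286, -4.5714, -2.5714, 0.4286, -8.5714
Σ(xᵢ − x̄)² = 539.7143 ⇒ m₂ = 539.7143/7 = 77.10204
Σ(xᵢ − x̄)³ = 7687.4694 ⇒ m₃ = 7687.4694/7 = 1098.20991
m₂^(3/2) = 77.10204^(1.5) = 677.01581
g₁ = m₃ / m₂^(3/2) = 1098.20991 / 677.01581 ≈ 1.6221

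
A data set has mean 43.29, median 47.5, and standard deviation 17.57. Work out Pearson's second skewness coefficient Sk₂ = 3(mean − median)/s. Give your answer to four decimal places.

-0.7188

Sk₂ = 3(43.29 − 47.5) / 17.57 = 3 × -4.2100 / 17.57
    = -12.6300 / 17.57 ≈ -0.7188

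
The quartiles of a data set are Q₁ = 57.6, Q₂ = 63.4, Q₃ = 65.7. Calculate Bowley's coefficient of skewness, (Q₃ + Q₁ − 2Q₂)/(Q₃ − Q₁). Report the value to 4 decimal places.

-0.4321

numerator: Q₃ + Q₁ − 2Q₂ = 65.7 + 57.6 − 2×63.4 = -3.5000
denominator: Q₃ − Q₁ = 65.7 − 57.6 = 8.1000
Bowley skewness = -3.5000 / 8.1000 ≈ -0.4321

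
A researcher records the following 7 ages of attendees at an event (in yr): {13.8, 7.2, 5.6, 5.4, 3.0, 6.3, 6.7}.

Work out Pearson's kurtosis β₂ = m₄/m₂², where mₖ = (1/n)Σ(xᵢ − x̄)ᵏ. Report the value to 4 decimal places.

3.9515

x̄ = 6.8571
Σ(xᵢ − x̄)² = 67.2371 ⇒ m₂ = 9.60531
Σ(xᵢ − x̄)⁴ = 2552.0130 ⇒ m₄ = 364.57329
m₂² = 92.26191
β₂ = m₄/m₂² = 364.57329 / 92.26191 ≈ 3.9515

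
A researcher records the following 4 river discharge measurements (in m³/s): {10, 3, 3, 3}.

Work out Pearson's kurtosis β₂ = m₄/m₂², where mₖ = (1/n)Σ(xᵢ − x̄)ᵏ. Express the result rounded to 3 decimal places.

x̄ = 4.7500
Σ(xᵢ − x̄)² = 36.7500 ⇒ m₂ = 9.18750
Σ(xᵢ − x̄)⁴ = 787.8281 ⇒ m₄ = 196.95703
m₂² = 84.41016
β₂ = m₄/m₂² = 196.95703 / 84.41016 ≈ 2.333

2.333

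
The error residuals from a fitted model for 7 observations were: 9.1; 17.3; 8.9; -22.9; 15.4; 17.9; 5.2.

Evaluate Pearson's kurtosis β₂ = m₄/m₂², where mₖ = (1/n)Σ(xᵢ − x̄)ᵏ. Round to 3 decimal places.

x̄ = 7.2714
Σ(xᵢ − x̄)² = 1200.2143 ⇒ m₂ = 171.45918
Σ(xᵢ − x̄)⁴ = 855952.1545 ⇒ m₄ = 122278.87921
m₂² = 29398.25167
β₂ = m₄/m₂² = 122278.87921 / 29398.25167 ≈ 4.159

4.159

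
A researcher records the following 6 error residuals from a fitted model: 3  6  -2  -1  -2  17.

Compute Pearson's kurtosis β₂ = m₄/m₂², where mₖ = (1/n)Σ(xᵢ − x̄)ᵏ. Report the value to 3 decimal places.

2.932

x̄ = 3.5000
Σ(xᵢ − x̄)² = 269.5000 ⇒ m₂ = 44.91667
Σ(xᵢ − x̄)⁴ = 35494.3750 ⇒ m₄ = 5915.72917
m₂² = 2017.50694
β₂ = m₄/m₂² = 5915.72917 / 2017.50694 ≈ 2.932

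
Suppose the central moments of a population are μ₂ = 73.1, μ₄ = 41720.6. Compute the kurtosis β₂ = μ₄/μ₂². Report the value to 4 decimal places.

μ₂² = 73.1² = 5343.61000
μ₄/μ₂² = 41720.6 / 5343.61000 = 7.80757
β₂ ≈ 7.8076

7.8076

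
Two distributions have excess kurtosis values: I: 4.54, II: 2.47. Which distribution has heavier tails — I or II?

Higher excess kurtosis ⇒ heavier tails relative to the normal distribution.
4.54 vs 2.47: the larger is 4.54, so I has heavier tails.

I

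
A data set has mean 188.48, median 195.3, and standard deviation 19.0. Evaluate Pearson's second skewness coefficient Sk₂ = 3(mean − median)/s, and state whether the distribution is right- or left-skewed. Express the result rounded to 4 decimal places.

-1.0768, left-skewed

Sk₂ = 3(188.48 − 195.3) / 19.0 = 3 × -6.8200 / 19.0
    = -20.4600 / 19.0 ≈ -1.0768
Sk₂ < 0 ⇒ mean < median ⇒ left-skewed (negative skew).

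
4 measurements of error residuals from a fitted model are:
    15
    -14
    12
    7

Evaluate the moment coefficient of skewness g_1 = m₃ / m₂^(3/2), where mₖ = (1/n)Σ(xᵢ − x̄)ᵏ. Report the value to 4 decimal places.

x̄ = (15 - 14 + 12 + 7) / 4 = 5.0000
deviations (xᵢ − x̄): 10.0000, -19.0000, 7.0000, 2.0000
Σ(xᵢ − x̄)² = 514.0000 ⇒ m₂ = 514.0000/4 = 128.50000
Σ(xᵢ − x̄)³ = -5508.0000 ⇒ m₃ = -5508.0000/4 = -1377.00000
m₂^(3/2) = 128.50000^(1.5) = 1456.64825
g_1 = m₃ / m₂^(3/2) = -1377.00000 / 1456.64825 ≈ -0.9453

-0.9453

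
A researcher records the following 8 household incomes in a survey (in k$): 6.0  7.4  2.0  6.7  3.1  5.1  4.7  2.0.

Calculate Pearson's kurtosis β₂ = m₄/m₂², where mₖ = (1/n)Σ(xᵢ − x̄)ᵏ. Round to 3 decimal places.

x̄ = 4.6250
Σ(xᵢ − x̄)² = 30.2350 ⇒ m₂ = 3.77938
Σ(xᵢ − x̄)⁴ = 181.8334 ⇒ m₄ = 22.72917
m₂² = 14.28368
β₂ = m₄/m₂² = 22.72917 / 14.28368 ≈ 1.591

1.591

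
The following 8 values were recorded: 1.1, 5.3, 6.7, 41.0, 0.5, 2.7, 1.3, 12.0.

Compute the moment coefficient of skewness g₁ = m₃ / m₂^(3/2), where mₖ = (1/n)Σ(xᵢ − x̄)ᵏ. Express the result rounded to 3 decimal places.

x̄ = (1.1 + 5.3 + 6.7 + 41.0 + 0.5 + 2.7 + 1.3 + 12.0) / 8 = 8.8250
deviations (xᵢ − x̄): -7.7250, -3.5250, -2.1250, 32.1750, -8.3250, -6.1250, -7.5250, 3.1750
Σ(xᵢ − x̄)² = 1285.3750 ⇒ m₂ = 1285.3750/8 = 160.67187
Σ(xᵢ − x̄)³ = 31593.3007 ⇒ m₃ = 31593.3007/8 = 3949.16259
m₂^(3/2) = 160.67187^(1.5) = 2036.61901
g₁ = m₃ / m₂^(3/2) = 3949.16259 / 2036.61901 ≈ 1.939

1.939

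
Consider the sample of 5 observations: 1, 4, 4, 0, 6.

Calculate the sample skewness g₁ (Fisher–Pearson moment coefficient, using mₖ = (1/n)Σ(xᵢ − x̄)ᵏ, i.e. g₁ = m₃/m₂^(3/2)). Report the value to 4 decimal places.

x̄ = (1 + 4 + 4 + 0 + 6) / 5 = 3.0000
deviations (xᵢ − x̄): -2.0000, 1.0000, 1.0000, -3.0000, 3.0000
Σ(xᵢ − x̄)² = 24.0000 ⇒ m₂ = 24.0000/5 = 4.80000
Σ(xᵢ − x̄)³ = -6.0000 ⇒ m₃ = -6.0000/5 = -1.20000
m₂^(3/2) = 4.80000^(1.5) = 10.51627
g₁ = m₃ / m₂^(3/2) = -1.20000 / 10.51627 ≈ -0.1141

-0.1141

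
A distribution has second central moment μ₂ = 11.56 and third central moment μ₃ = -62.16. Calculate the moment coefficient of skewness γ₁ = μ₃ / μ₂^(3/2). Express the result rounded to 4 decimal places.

σ = √μ₂ = √11.56 = 3.40000
σ³ = μ₂^(3/2) = 39.30400
γ₁ = μ₃/σ³ = -62.16 / 39.30400 ≈ -1.5815

-1.5815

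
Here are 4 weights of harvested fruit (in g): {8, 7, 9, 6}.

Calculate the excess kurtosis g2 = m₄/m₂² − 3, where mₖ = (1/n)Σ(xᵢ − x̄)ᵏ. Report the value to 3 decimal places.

-1.360

x̄ = 7.5000
Σ(xᵢ − x̄)² = 5.0000 ⇒ m₂ = 1.25000
Σ(xᵢ − x̄)⁴ = 10.2500 ⇒ m₄ = 2.56250
m₂² = 1.56250
g2 = m₄/m₂² − 3 = 1.64000 − 3 ≈ -1.360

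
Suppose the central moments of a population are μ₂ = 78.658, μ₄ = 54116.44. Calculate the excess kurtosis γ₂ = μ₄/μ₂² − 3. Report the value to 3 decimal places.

5.747

μ₂² = 78.658² = 6187.08096
μ₄/μ₂² = 54116.44 / 6187.08096 = 8.74668
γ₂ = 8.74668 − 3 ≈ 5.747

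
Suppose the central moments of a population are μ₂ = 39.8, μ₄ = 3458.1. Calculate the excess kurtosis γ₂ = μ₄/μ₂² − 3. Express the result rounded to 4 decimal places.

-0.8169

μ₂² = 39.8² = 1584.04000
μ₄/μ₂² = 3458.1 / 1584.04000 = 2.18309
γ₂ = 2.18309 − 3 ≈ -0.8169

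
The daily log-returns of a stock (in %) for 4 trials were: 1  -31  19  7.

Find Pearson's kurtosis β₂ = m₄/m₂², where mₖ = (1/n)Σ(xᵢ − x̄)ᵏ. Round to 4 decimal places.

2.0821

x̄ = -1.0000
Σ(xᵢ − x̄)² = 1368.0000 ⇒ m₂ = 342.00000
Σ(xᵢ − x̄)⁴ = 974112.0000 ⇒ m₄ = 243528.00000
m₂² = 116964.00000
β₂ = m₄/m₂² = 243528.00000 / 116964.00000 ≈ 2.0821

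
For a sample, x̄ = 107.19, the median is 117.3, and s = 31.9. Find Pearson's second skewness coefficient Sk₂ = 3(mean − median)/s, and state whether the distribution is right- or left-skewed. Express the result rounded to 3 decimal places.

-0.951, left-skewed

Sk₂ = 3(107.19 − 117.3) / 31.9 = 3 × -10.1100 / 31.9
    = -30.3300 / 31.9 ≈ -0.951
Sk₂ < 0 ⇒ mean < median ⇒ left-skewed (negative skew).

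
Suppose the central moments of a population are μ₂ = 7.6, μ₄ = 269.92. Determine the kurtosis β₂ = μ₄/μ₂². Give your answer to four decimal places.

4.6731

μ₂² = 7.6² = 57.76000
μ₄/μ₂² = 269.92 / 57.76000 = 4.67313
β₂ ≈ 4.6731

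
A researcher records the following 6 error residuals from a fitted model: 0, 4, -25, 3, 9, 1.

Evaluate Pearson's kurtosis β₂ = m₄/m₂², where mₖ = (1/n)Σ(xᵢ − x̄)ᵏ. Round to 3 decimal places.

3.763

x̄ = -1.3333
Σ(xᵢ − x̄)² = 721.3333 ⇒ m₂ = 120.22222
Σ(xᵢ − x̄)⁴ = 326320.4444 ⇒ m₄ = 54386.74074
m₂² = 14453.38272
β₂ = m₄/m₂² = 54386.74074 / 14453.38272 ≈ 3.763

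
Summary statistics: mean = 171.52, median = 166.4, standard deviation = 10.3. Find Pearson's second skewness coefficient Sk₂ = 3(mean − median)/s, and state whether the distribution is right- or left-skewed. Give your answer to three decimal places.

1.491, right-skewed

Sk₂ = 3(171.52 − 166.4) / 10.3 = 3 × 5.1200 / 10.3
    = 15.3600 / 10.3 ≈ 1.491
Sk₂ > 0 ⇒ mean > median ⇒ right-skewed (positive skew).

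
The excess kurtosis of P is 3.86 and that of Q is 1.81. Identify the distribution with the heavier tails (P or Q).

Higher excess kurtosis ⇒ heavier tails relative to the normal distribution.
3.86 vs 1.81: the larger is 3.86, so P has heavier tails.

P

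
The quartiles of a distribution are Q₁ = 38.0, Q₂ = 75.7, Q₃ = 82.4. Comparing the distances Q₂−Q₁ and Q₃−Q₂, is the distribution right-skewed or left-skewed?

Q₂ − Q₁ = 37.7;  Q₃ − Q₂ = 6.7
Q₂ − Q₁ > Q₃ − Q₂ ⇒ the lower half is more spread out ⇒ left-skewed.

left-skewed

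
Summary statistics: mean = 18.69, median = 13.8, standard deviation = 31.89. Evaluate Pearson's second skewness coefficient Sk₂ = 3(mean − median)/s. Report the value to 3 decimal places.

0.460

Sk₂ = 3(18.69 − 13.8) / 31.89 = 3 × 4.8900 / 31.89
    = 14.6700 / 31.89 ≈ 0.460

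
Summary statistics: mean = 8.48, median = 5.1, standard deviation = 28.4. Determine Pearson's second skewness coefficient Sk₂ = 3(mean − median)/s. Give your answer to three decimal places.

0.357

Sk₂ = 3(8.48 − 5.1) / 28.4 = 3 × 3.3800 / 28.4
    = 10.1400 / 28.4 ≈ 0.357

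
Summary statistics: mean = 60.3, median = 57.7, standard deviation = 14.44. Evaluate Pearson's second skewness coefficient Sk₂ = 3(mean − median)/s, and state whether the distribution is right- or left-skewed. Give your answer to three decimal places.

0.540, right-skewed

Sk₂ = 3(60.3 − 57.7) / 14.44 = 3 × 2.6000 / 14.44
    = 7.8000 / 14.44 ≈ 0.540
Sk₂ > 0 ⇒ mean > median ⇒ right-skewed (positive skew).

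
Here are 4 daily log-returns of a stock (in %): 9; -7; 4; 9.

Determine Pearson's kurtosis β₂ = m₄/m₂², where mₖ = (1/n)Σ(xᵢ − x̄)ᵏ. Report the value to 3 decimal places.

2.041

x̄ = 3.7500
Σ(xᵢ − x̄)² = 170.7500 ⇒ m₂ = 42.68750
Σ(xᵢ − x̄)⁴ = 14874.0781 ⇒ m₄ = 3718.51953
m₂² = 1822.22266
β₂ = m₄/m₂² = 3718.51953 / 1822.22266 ≈ 2.041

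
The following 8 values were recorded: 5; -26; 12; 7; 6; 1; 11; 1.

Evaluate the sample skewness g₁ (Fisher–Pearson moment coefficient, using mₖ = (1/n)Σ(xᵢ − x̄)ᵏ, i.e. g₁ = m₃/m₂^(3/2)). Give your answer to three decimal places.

-1.779

x̄ = (5 - 26 + 12 + 7 + 6 + 1 + 11 + 1) / 8 = 2.1250
deviations (xᵢ − x̄): 2.8750, -28.1250, 9.8750, 4.8750, 3.8750, -1.1250, 8.8750, -1.1250
Σ(xᵢ − x̄)² = 1016.8750 ⇒ m₂ = 1016.8750/8 = 127.10938
Σ(xᵢ − x̄)³ = -20390.3438 ⇒ m₃ = -20390.3438/8 = -2548.79297
m₂^(3/2) = 127.10938^(1.5) = 1433.06660
g₁ = m₃ / m₂^(3/2) = -2548.79297 / 1433.06660 ≈ -1.779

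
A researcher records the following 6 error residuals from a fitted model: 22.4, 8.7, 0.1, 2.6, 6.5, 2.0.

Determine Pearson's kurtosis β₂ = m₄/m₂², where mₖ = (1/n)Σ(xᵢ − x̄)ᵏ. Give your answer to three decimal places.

3.201

x̄ = 7.0500
Σ(xᵢ − x̄)² = 332.2550 ⇒ m₂ = 55.37583
Σ(xᵢ − x̄)⁴ = 58901.1140 ⇒ m₄ = 9816.85234
m₂² = 3066.48292
β₂ = m₄/m₂² = 9816.85234 / 3066.48292 ≈ 3.201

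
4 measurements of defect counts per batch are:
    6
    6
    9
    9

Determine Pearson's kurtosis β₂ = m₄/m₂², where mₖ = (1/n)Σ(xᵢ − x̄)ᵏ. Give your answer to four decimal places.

1.0000

x̄ = 7.5000
Σ(xᵢ − x̄)² = 9.0000 ⇒ m₂ = 2.25000
Σ(xᵢ − x̄)⁴ = 20.2500 ⇒ m₄ = 5.06250
m₂² = 5.06250
β₂ = m₄/m₂² = 5.06250 / 5.06250 ≈ 1.0000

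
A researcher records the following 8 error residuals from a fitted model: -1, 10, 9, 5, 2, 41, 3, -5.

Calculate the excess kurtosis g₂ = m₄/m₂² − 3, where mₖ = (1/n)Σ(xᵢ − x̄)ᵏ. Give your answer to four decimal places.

1.8937

x̄ = 8.0000
Σ(xᵢ − x̄)² = 1414.0000 ⇒ m₂ = 176.75000
Σ(xᵢ − x̄)⁴ = 1223062.0000 ⇒ m₄ = 152882.75000
m₂² = 31240.56250
g₂ = m₄/m₂² − 3 = 4.89373 − 3 ≈ 1.8937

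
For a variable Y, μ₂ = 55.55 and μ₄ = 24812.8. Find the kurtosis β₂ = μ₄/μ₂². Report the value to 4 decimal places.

8.0410

μ₂² = 55.55² = 3085.80250
μ₄/μ₂² = 24812.8 / 3085.80250 = 8.04096
β₂ ≈ 8.0410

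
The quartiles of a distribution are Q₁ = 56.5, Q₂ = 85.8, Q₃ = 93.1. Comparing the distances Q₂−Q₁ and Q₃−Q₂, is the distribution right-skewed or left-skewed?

Q₂ − Q₁ = 29.3;  Q₃ − Q₂ = 7.3
Q₂ − Q₁ > Q₃ − Q₂ ⇒ the lower half is more spread out ⇒ left-skewed.

left-skewed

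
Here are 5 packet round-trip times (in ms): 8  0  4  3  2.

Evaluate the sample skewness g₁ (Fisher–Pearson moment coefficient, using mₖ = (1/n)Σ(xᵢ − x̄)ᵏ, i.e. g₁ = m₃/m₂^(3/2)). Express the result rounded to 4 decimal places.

x̄ = (8 + 0 + 4 + 3 + 2) / 5 = 3.4000
deviations (xᵢ − x̄): 4.6000, -3.4000, 0.6000, -0.4000, -1.4000
Σ(xᵢ − x̄)² = 35.2000 ⇒ m₂ = 35.2000/5 = 7.04000
Σ(xᵢ − x̄)³ = 55.4400 ⇒ m₃ = 55.4400/5 = 11.08800
m₂^(3/2) = 7.04000^(1.5) = 18.67923
g₁ = m₃ / m₂^(3/2) = 11.08800 / 18.67923 ≈ 0.5936

0.5936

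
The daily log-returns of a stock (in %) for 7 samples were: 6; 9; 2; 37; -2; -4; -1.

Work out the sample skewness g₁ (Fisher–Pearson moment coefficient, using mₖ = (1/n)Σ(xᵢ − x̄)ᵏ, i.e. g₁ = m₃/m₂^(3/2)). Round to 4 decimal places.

x̄ = (6 + 9 + 2 + 37 - 2 - 4 - 1) / 7 = 6.7143
deviations (xᵢ − x̄): -0.7143, 2.2857, -4.7143, 30.2857, -8.7143, -10.7143, -7.7143
Σ(xᵢ − x̄)² = 1195.4286 ⇒ m₂ = 1195.4286/7 = 170.77551
Σ(xᵢ − x̄)³ = 25334.8163 ⇒ m₃ = 25334.8163/7 = 3619.25948
m₂^(3/2) = 170.77551^(1.5) = 2231.71323
g₁ = m₃ / m₂^(3/2) = 3619.25948 / 2231.71323 ≈ 1.6217

1.6217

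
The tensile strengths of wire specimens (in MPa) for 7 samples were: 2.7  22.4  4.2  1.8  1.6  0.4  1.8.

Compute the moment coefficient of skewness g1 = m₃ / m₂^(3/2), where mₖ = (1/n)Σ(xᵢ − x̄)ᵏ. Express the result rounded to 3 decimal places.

x̄ = (2.7 + 22.4 + 4.2 + 1.8 + 1.6 + 0.4 + 1.8) / 7 = 4.9857
deviations (xᵢ − x̄): -2.2857, 17.4143, -0.7857, -3.1857, -3.3857, -4.5857, -3.1857
Σ(xᵢ − x̄)² = 361.8886 ⇒ m₂ = 361.8886/7 = 51.69837
Σ(xᵢ − x̄)³ = 5068.6785 ⇒ m₃ = 5068.6785/7 = 724.09693
m₂^(3/2) = 51.69837^(1.5) = 371.71941
g1 = m₃ / m₂^(3/2) = 724.09693 / 371.71941 ≈ 1.948

1.948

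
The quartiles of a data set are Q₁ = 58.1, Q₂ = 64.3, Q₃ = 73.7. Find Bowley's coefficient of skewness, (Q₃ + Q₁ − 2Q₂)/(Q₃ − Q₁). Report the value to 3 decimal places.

0.205

numerator: Q₃ + Q₁ − 2Q₂ = 73.7 + 58.1 − 2×64.3 = 3.2000
denominator: Q₃ − Q₁ = 73.7 − 58.1 = 15.6000
Bowley skewness = 3.2000 / 15.6000 ≈ 0.205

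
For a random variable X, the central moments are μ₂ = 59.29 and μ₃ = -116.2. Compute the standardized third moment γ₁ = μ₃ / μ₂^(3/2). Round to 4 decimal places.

σ = √μ₂ = √59.29 = 7.70000
σ³ = μ₂^(3/2) = 456.53300
γ₁ = μ₃/σ³ = -116.2 / 456.53300 ≈ -0.2545

-0.2545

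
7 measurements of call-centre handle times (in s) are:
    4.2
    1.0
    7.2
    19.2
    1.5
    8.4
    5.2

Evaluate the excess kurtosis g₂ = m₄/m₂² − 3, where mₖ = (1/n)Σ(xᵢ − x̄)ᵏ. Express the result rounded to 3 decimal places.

0.579

x̄ = 6.6714
Σ(xᵢ − x̄)² = 227.4143 ⇒ m₂ = 32.48776
Σ(xᵢ − x̄)⁴ = 26438.8619 ⇒ m₄ = 3776.98027
m₂² = 1055.45423
g₂ = m₄/m₂² − 3 = 3.57854 − 3 ≈ 0.579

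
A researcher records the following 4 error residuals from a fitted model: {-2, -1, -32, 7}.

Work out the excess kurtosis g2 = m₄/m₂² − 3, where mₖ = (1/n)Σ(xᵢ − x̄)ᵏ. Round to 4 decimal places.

-0.7840

x̄ = -7.0000
Σ(xᵢ − x̄)² = 882.0000 ⇒ m₂ = 220.50000
Σ(xᵢ − x̄)⁴ = 430962.0000 ⇒ m₄ = 107740.50000
m₂² = 48620.25000
g2 = m₄/m₂² − 3 = 2.21596 − 3 ≈ -0.7840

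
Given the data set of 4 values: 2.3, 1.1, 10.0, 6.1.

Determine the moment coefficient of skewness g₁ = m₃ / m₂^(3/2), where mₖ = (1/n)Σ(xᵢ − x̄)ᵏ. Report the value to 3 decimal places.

0.387

x̄ = (2.3 + 1.1 + 10.0 + 6.1) / 4 = 4.8750
deviations (xᵢ − x̄): -2.5750, -3.7750, 5.1250, 1.2250
Σ(xᵢ − x̄)² = 48.6475 ⇒ m₂ = 48.6475/4 = 12.16188
Σ(xᵢ − x̄)³ = 65.5796 ⇒ m₃ = 65.5796/4 = 16.39491
m₂^(3/2) = 12.16188^(1.5) = 42.41318
g₁ = m₃ / m₂^(3/2) = 16.39491 / 42.41318 ≈ 0.387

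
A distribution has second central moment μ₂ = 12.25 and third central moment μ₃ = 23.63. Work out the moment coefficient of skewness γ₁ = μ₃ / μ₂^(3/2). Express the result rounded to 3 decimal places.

σ = √μ₂ = √12.25 = 3.50000
σ³ = μ₂^(3/2) = 42.87500
γ₁ = μ₃/σ³ = 23.63 / 42.87500 ≈ 0.551

0.551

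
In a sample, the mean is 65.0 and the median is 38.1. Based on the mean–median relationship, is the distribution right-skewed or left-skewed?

right-skewed

mean − median = 65.0 − 38.1 = 26.9
mean > median ⇒ the longer tail is on the right ⇒ right-skewed (positively skewed).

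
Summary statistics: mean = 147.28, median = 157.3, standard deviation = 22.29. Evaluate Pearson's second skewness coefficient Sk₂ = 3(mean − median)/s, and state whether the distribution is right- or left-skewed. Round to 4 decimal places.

-1.3486, left-skewed

Sk₂ = 3(147.28 − 157.3) / 22.29 = 3 × -10.0200 / 22.29
    = -30.0600 / 22.29 ≈ -1.3486
Sk₂ < 0 ⇒ mean < median ⇒ left-skewed (negative skew).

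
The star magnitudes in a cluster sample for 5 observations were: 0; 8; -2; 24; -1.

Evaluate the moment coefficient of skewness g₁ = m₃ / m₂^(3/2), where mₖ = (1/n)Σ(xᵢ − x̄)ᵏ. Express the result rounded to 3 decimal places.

1.086

x̄ = (0 + 8 - 2 + 24 - 1) / 5 = 5.8000
deviations (xᵢ − x̄): -5.8000, 2.2000, -7.8000, 18.2000, -6.8000
Σ(xᵢ − x̄)² = 476.8000 ⇒ m₂ = 476.8000/5 = 95.36000
Σ(xᵢ − x̄)³ = 5055.1200 ⇒ m₃ = 5055.1200/5 = 1011.02400
m₂^(3/2) = 95.36000^(1.5) = 931.21371
g₁ = m₃ / m₂^(3/2) = 1011.02400 / 931.21371 ≈ 1.086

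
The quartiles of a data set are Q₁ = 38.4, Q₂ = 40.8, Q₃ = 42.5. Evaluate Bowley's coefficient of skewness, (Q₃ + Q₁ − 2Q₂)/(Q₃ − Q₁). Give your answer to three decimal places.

numerator: Q₃ + Q₁ − 2Q₂ = 42.5 + 38.4 − 2×40.8 = -0.7000
denominator: Q₃ − Q₁ = 42.5 − 38.4 = 4.1000
Bowley skewness = -0.7000 / 4.1000 ≈ -0.171

-0.171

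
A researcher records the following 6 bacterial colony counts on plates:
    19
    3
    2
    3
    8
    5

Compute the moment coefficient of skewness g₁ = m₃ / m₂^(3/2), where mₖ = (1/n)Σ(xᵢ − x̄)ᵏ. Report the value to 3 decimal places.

1.393

x̄ = (19 + 3 + 2 + 3 + 8 + 5) / 6 = 6.6667
deviations (xᵢ − x̄): 12.3333, -3.6667, -4.6667, -3.6667, 1.3333, -1.6667
Σ(xᵢ − x̄)² = 205.3333 ⇒ m₂ = 205.3333/6 = 34.22222
Σ(xᵢ − x̄)³ = 1673.5556 ⇒ m₃ = 1673.5556/6 = 278.92593
m₂^(3/2) = 34.22222^(1.5) = 200.19919
g₁ = m₃ / m₂^(3/2) = 278.92593 / 200.19919 ≈ 1.393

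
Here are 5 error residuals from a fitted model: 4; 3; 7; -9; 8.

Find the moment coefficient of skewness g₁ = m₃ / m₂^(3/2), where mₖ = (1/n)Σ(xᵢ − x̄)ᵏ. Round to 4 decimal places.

x̄ = (4 + 3 + 7 - 9 + 8) / 5 = 2.6000
deviations (xᵢ − x̄): 1.4000, 0.4000, 4.4000, -11.6000, 5.4000
Σ(xᵢ − x̄)² = 185.2000 ⇒ m₂ = 185.2000/5 = 37.04000
Σ(xᵢ − x̄)³ = -1315.4400 ⇒ m₃ = -1315.4400/5 = -263.08800
m₂^(3/2) = 37.04000^(1.5) = 225.42728
g₁ = m₃ / m₂^(3/2) = -263.08800 / 225.42728 ≈ -1.1671

-1.1671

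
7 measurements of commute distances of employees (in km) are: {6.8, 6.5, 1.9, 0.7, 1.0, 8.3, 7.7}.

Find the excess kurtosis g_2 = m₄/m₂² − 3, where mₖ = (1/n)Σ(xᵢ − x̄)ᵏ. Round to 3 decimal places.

-1.783

x̄ = 4.7000
Σ(xᵢ − x̄)² = 67.1400 ⇒ m₂ = 9.59143
Σ(xᵢ − x̄)⁴ = 783.7890 ⇒ m₄ = 111.96986
m₂² = 91.99550
g_2 = m₄/m₂² − 3 = 1.21712 − 3 ≈ -1.783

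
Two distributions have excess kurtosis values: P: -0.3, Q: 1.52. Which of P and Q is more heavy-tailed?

Q

Higher excess kurtosis ⇒ heavier tails relative to the normal distribution.
-0.3 vs 1.52: the larger is 1.52, so Q has heavier tails. (Q is leptokurtic — heavier-than-normal tails; the other is platykurtic.)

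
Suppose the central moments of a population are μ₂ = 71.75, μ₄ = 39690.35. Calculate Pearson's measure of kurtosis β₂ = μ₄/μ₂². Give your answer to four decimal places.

7.7098

μ₂² = 71.75² = 5148.06250
μ₄/μ₂² = 39690.35 / 5148.06250 = 7.70976
β₂ ≈ 7.7098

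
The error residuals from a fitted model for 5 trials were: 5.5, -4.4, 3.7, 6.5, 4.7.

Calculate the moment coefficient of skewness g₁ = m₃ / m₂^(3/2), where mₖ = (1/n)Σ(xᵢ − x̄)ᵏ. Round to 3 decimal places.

x̄ = (5.5 - 4.4 + 3.7 + 6.5 + 4.7) / 5 = 3.2000
deviations (xᵢ − x̄): 2.3000, -7.6000, 0.5000, 3.3000, 1.5000
Σ(xᵢ − x̄)² = 76.4400 ⇒ m₂ = 76.4400/5 = 15.28800
Σ(xᵢ − x̄)³ = -387.3720 ⇒ m₃ = -387.3720/5 = -77.47440
m₂^(3/2) = 15.28800^(1.5) = 59.77588
g₁ = m₃ / m₂^(3/2) = -77.47440 / 59.77588 ≈ -1.296

-1.296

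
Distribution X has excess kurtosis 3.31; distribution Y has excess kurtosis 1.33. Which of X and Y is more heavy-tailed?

X

Higher excess kurtosis ⇒ heavier tails relative to the normal distribution.
3.31 vs 1.33: the larger is 3.31, so X has heavier tails.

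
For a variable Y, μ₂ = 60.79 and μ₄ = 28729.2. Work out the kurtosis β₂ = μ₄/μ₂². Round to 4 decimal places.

7.7743

μ₂² = 60.79² = 3695.42410
μ₄/μ₂² = 28729.2 / 3695.42410 = 7.77426
β₂ ≈ 7.7743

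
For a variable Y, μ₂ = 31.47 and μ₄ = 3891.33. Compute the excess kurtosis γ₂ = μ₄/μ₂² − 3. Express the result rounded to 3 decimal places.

0.929

μ₂² = 31.47² = 990.36090
μ₄/μ₂² = 3891.33 / 990.36090 = 3.92920
γ₂ = 3.92920 − 3 ≈ 0.929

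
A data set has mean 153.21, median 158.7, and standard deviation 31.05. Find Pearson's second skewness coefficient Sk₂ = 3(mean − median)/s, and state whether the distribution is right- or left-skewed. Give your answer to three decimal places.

Sk₂ = 3(153.21 − 158.7) / 31.05 = 3 × -5.4900 / 31.05
    = -16.4700 / 31.05 ≈ -0.530
Sk₂ < 0 ⇒ mean < median ⇒ left-skewed (negative skew).

-0.530, left-skewed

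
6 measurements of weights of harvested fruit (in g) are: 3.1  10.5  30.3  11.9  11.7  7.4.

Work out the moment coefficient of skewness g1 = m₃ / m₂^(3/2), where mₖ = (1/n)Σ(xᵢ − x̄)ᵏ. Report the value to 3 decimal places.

x̄ = (3.1 + 10.5 + 30.3 + 11.9 + 11.7 + 7.4) / 6 = 12.4833
deviations (xᵢ − x̄): -9.3833, -1.9833, 17.8167, -0.5833, -0.7833, -5.0833
Σ(xᵢ − x̄)² = 436.2083 ⇒ m₂ = 436.2083/6 = 72.70139
Σ(xᵢ − x̄)³ = 4689.5994 ⇒ m₃ = 4689.5994/6 = 781.59991
m₂^(3/2) = 72.70139^(1.5) = 619.88919
g1 = m₃ / m₂^(3/2) = 781.59991 / 619.88919 ≈ 1.261

1.261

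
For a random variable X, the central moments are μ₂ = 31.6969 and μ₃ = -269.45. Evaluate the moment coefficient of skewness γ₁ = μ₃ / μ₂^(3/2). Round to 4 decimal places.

σ = √μ₂ = √31.6969 = 5.63000
σ³ = μ₂^(3/2) = 178.45355
γ₁ = μ₃/σ³ = -269.45 / 178.45355 ≈ -1.5099

-1.5099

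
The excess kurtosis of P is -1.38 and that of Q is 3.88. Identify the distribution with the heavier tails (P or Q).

Higher excess kurtosis ⇒ heavier tails relative to the normal distribution.
-1.38 vs 3.88: the larger is 3.88, so Q has heavier tails. (Q is leptokurtic — heavier-than-normal tails; the other is platykurtic.)

Q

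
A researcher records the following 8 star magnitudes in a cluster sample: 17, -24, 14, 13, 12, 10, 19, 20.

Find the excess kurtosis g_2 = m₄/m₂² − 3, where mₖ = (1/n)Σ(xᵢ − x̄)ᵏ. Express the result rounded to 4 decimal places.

x̄ = 10.1250
Σ(xᵢ − x̄)² = 1414.8750 ⇒ m₂ = 176.85938
Σ(xᵢ − x̄)⁴ = 1374350.1504 ⇒ m₄ = 171793.76880
m₂² = 31279.23853
g_2 = m₄/m₂² − 3 = 5.49226 − 3 ≈ 2.4923

2.4923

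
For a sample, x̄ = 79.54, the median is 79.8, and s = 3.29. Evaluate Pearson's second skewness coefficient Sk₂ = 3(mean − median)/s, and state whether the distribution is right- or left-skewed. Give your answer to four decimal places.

Sk₂ = 3(79.54 − 79.8) / 3.29 = 3 × -0.2600 / 3.29
    = -0.7800 / 3.29 ≈ -0.2371
Sk₂ < 0 ⇒ mean < median ⇒ left-skewed (negative skew).

-0.2371, left-skewed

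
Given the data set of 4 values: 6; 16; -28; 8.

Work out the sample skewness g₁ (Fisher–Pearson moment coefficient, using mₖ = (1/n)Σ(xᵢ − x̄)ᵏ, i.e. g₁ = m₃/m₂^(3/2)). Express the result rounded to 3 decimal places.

-0.980

x̄ = (6 + 16 - 28 + 8) / 4 = 0.5000
deviations (xᵢ − x̄): 5.5000, 15.5000, -28.5000, 7.5000
Σ(xᵢ − x̄)² = 1139.0000 ⇒ m₂ = 1139.0000/4 = 284.75000
Σ(xᵢ − x̄)³ = -18837.0000 ⇒ m₃ = -18837.0000/4 = -4709.25000
m₂^(3/2) = 284.75000^(1.5) = 4805.02442
g₁ = m₃ / m₂^(3/2) = -4709.25000 / 4805.02442 ≈ -0.980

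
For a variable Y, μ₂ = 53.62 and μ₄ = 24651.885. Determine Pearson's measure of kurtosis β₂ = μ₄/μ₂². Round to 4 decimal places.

8.5743

μ₂² = 53.62² = 2875.10440
μ₄/μ₂² = 24651.885 / 2875.10440 = 8.57426
β₂ ≈ 8.5743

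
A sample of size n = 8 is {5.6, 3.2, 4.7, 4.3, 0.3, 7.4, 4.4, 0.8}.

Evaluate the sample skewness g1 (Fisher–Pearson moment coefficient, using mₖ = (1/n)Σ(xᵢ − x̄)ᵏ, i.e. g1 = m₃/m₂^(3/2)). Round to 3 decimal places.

-0.241

x̄ = (5.6 + 3.2 + 4.7 + 4.3 + 0.3 + 7.4 + 4.4 + 0.8) / 8 = 3.8375
deviations (xᵢ − x̄): 1.7625, -0.6375, 0.8625, 0.4625, -3.5375, 3.5625, 0.5625, -3.0375
Σ(xᵢ − x̄)² = 39.2188 ⇒ m₂ = 39.2188/8 = 4.90234
Σ(xᵢ − x̄)³ = -20.9455 ⇒ m₃ = -20.9455/8 = -2.61819
m₂^(3/2) = 4.90234^(1.5) = 10.85440
g1 = m₃ / m₂^(3/2) = -2.61819 / 10.85440 ≈ -0.241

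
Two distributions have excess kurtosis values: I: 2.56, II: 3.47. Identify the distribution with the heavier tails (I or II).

Higher excess kurtosis ⇒ heavier tails relative to the normal distribution.
2.56 vs 3.47: the larger is 3.47, so II has heavier tails.

II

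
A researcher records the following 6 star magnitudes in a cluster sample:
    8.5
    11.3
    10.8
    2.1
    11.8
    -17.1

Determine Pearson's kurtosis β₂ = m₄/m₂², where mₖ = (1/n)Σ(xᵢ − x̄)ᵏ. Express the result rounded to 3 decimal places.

x̄ = 4.5667
Σ(xᵢ − x̄)² = 627.5133 ⇒ m₂ = 104.58556
Σ(xᵢ − x̄)⁴ = 226957.1428 ⇒ m₄ = 37826.19046
m₂² = 10938.13843
β₂ = m₄/m₂² = 37826.19046 / 10938.13843 ≈ 3.458

3.458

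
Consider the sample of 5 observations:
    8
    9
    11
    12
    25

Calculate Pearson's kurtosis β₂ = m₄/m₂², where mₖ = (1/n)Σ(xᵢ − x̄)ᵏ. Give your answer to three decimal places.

x̄ = 13.0000
Σ(xᵢ − x̄)² = 190.0000 ⇒ m₂ = 38.00000
Σ(xᵢ − x̄)⁴ = 21634.0000 ⇒ m₄ = 4326.80000
m₂² = 1444.00000
β₂ = m₄/m₂² = 4326.80000 / 1444.00000 ≈ 2.996

2.996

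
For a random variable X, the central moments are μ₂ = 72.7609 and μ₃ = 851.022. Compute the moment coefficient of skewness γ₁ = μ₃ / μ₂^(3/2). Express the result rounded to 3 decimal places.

1.371

σ = √μ₂ = √72.7609 = 8.53000
σ³ = μ₂^(3/2) = 620.65048
γ₁ = μ₃/σ³ = 851.022 / 620.65048 ≈ 1.371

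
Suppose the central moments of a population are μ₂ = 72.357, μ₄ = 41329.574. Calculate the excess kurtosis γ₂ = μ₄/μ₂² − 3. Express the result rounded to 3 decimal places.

μ₂² = 72.357² = 5235.53545
μ₄/μ₂² = 41329.574 / 5235.53545 = 7.89405
γ₂ = 7.89405 − 3 ≈ 4.894

4.894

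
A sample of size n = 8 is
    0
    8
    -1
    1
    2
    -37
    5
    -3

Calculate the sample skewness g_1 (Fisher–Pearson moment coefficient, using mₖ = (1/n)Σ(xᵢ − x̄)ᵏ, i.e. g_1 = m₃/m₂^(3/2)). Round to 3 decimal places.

x̄ = (0 + 8 - 1 + 1 + 2 - 37 + 5 - 3) / 8 = -3.1250
deviations (xᵢ − x̄): 3.1250, 11.1250, 2.1250, 4.1250, 5.1250, -33.8750, 8.1250, 0.1250
Σ(xᵢ − x̄)² = 1394.8750 ⇒ m₂ = 1394.8750/8 = 174.35938
Σ(xᵢ − x̄)³ = -36713.9063 ⇒ m₃ = -36713.9063/8 = -4589.23828
m₂^(3/2) = 174.35938^(1.5) = 2302.33203
g_1 = m₃ / m₂^(3/2) = -4589.23828 / 2302.33203 ≈ -1.993

-1.993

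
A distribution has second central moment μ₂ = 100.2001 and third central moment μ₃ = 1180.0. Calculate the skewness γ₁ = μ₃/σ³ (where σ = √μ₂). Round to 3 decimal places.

1.176

σ = √μ₂ = √100.2001 = 10.01000
σ³ = μ₂^(3/2) = 1003.00300
γ₁ = μ₃/σ³ = 1180.0 / 1003.00300 ≈ 1.176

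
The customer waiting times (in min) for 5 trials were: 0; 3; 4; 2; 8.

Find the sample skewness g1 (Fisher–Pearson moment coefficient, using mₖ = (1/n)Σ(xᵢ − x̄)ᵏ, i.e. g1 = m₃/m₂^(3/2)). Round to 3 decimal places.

x̄ = (0 + 3 + 4 + 2 + 8) / 5 = 3.4000
deviations (xᵢ − x̄): -3.4000, -0.4000, 0.6000, -1.4000, 4.6000
Σ(xᵢ − x̄)² = 35.2000 ⇒ m₂ = 35.2000/5 = 7.04000
Σ(xᵢ − x̄)³ = 55.4400 ⇒ m₃ = 55.4400/5 = 11.08800
m₂^(3/2) = 7.04000^(1.5) = 18.67923
g1 = m₃ / m₂^(3/2) = 11.08800 / 18.67923 ≈ 0.594

0.594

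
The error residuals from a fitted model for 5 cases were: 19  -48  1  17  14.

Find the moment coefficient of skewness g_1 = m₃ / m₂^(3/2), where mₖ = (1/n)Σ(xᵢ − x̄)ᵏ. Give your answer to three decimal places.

-1.287

x̄ = (19 - 48 + 1 + 17 + 14) / 5 = 0.6000
deviations (xᵢ − x̄): 18.4000, -48.6000, 0.4000, 16.4000, 13.4000
Σ(xᵢ − x̄)² = 3149.2000 ⇒ m₂ = 3149.2000/5 = 629.84000
Σ(xᵢ − x̄)³ = -101744.6400 ⇒ m₃ = -101744.6400/5 = -20348.92800
m₂^(3/2) = 629.84000^(1.5) = 15806.85093
g_1 = m₃ / m₂^(3/2) = -20348.92800 / 15806.85093 ≈ -1.287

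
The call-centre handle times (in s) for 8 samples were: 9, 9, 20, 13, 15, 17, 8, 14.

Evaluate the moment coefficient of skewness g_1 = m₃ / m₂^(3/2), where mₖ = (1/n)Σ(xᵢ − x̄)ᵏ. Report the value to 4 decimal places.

x̄ = (9 + 9 + 20 + 13 + 15 + 17 + 8 + 14) / 8 = 13.1250
deviations (xᵢ − x̄): -4.1250, -4.1250, 6.8750, -0.1250, 1.8750, 3.8750, -5.1250, 0.8750
Σ(xᵢ − x̄)² = 126.8750 ⇒ m₂ = 126.8750/8 = 15.85938
Σ(xᵢ − x̄)³ = 115.4063 ⇒ m₃ = 115.4063/8 = 14.42578
m₂^(3/2) = 15.85938^(1.5) = 63.15811
g_1 = m₃ / m₂^(3/2) = 14.42578 / 63.15811 ≈ 0.2284

0.2284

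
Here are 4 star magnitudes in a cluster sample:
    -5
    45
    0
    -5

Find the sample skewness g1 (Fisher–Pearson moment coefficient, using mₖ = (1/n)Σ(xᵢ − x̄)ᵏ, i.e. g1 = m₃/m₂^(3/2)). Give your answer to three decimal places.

x̄ = (-5 + 45 + 0 - 5) / 4 = 8.7500
deviations (xᵢ − x̄): -13.7500, 36.2500, -8.7500, -13.7500
Σ(xᵢ − x̄)² = 1768.7500 ⇒ m₂ = 1768.7500/4 = 442.18750
Σ(xᵢ − x̄)³ = 41765.6250 ⇒ m₃ = 41765.6250/4 = 10441.40625
m₂^(3/2) = 442.18750^(1.5) = 9298.43142
g1 = m₃ / m₂^(3/2) = 10441.40625 / 9298.43142 ≈ 1.123

1.123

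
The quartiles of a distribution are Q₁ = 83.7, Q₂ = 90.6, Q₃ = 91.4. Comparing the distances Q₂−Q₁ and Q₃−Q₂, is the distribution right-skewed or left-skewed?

left-skewed

Q₂ − Q₁ = 6.9;  Q₃ − Q₂ = 0.8
Q₂ − Q₁ > Q₃ − Q₂ ⇒ the lower half is more spread out ⇒ left-skewed.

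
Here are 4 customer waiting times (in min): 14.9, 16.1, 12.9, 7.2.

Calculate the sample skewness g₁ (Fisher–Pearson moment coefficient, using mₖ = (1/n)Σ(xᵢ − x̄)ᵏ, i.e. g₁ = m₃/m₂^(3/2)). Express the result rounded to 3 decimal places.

x̄ = (14.9 + 16.1 + 12.9 + 7.2) / 4 = 12.7750
deviations (xᵢ − x̄): 2.1250, 3.3250, 0.1250, -5.5750
Σ(xᵢ − x̄)² = 46.6675 ⇒ m₂ = 46.6675/4 = 11.66688
Σ(xᵢ − x̄)³ = -126.9169 ⇒ m₃ = -126.9169/4 = -31.72922
m₂^(3/2) = 11.66688^(1.5) = 39.85032
g₁ = m₃ / m₂^(3/2) = -31.72922 / 39.85032 ≈ -0.796

-0.796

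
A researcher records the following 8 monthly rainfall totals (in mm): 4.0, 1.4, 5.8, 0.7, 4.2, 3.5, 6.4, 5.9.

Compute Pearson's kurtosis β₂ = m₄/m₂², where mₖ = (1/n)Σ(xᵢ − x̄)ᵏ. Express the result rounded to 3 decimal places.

x̄ = 3.9875
Σ(xᵢ − x̄)² = 30.5488 ⇒ m₂ = 3.81859
Σ(xᵢ − x̄)⁴ = 219.7340 ⇒ m₄ = 27.46675
m₂² = 14.58166
β₂ = m₄/m₂² = 27.46675 / 14.58166 ≈ 1.884

1.884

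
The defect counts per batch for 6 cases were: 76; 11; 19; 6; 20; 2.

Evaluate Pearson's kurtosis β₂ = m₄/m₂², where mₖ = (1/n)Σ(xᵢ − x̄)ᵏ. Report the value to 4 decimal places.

x̄ = 22.3333
Σ(xᵢ − x̄)² = 3705.3333 ⇒ m₂ = 617.55556
Σ(xᵢ − x̄)⁴ = 8553797.7778 ⇒ m₄ = 1425632.96296
m₂² = 381374.86420
β₂ = m₄/m₂² = 1425632.96296 / 381374.86420 ≈ 3.7381

3.7381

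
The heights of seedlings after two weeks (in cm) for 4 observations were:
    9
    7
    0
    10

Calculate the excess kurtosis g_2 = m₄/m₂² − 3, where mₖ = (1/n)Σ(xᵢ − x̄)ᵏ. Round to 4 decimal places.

-0.8777

x̄ = 6.5000
Σ(xᵢ − x̄)² = 61.0000 ⇒ m₂ = 15.25000
Σ(xᵢ − x̄)⁴ = 1974.2500 ⇒ m₄ = 493.56250
m₂² = 232.56250
g_2 = m₄/m₂² − 3 = 2.12228 − 3 ≈ -0.8777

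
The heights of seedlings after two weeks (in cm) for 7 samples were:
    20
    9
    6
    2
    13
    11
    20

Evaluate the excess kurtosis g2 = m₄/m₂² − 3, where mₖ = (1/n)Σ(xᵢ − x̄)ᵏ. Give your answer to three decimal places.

x̄ = 11.5714
Σ(xᵢ − x̄)² = 273.7143 ⇒ m₂ = 39.10204
Σ(xᵢ − x̄)⁴ = 19497.9242 ⇒ m₄ = 2785.41774
m₂² = 1528.96960
g2 = m₄/m₂² − 3 = 1.82176 − 3 ≈ -1.178

-1.178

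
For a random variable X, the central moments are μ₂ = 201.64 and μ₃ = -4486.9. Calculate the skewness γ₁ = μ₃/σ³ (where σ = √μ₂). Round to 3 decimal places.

-1.567

σ = √μ₂ = √201.64 = 14.20000
σ³ = μ₂^(3/2) = 2863.28800
γ₁ = μ₃/σ³ = -4486.9 / 2863.28800 ≈ -1.567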